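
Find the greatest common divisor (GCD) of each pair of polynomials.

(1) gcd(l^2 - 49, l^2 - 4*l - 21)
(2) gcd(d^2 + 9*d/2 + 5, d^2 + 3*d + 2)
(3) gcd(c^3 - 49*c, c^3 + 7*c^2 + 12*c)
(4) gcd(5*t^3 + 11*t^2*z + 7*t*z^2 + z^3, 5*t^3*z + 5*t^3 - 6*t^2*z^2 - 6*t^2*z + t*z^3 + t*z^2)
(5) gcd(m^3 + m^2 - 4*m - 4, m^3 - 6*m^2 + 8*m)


(1) = l - 7
(2) = d + 2
(3) = c
(4) = gcd((t + z)^2*(5*t + z), (-5*t + z)*(-t + z)*(t*z + t)) = 1
(5) = m - 2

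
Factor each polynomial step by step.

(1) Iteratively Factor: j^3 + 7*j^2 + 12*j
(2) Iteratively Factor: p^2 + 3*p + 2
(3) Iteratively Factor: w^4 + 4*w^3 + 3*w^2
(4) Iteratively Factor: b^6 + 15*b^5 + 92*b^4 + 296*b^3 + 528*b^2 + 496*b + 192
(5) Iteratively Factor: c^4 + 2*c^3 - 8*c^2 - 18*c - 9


(1) = (j + 4)*(j^2 + 3*j) = j*(j + 4)*(j + 3)
(2) = (p + 1)*(p + 2)
(3) = (w)*(w^3 + 4*w^2 + 3*w) = w^2*(w^2 + 4*w + 3) = w^2*(w + 3)*(w + 1)
(4) = (b + 2)*(b^5 + 13*b^4 + 66*b^3 + 164*b^2 + 200*b + 96) = (b + 2)*(b + 3)*(b^4 + 10*b^3 + 36*b^2 + 56*b + 32) = (b + 2)*(b + 3)*(b + 4)*(b^3 + 6*b^2 + 12*b + 8) = (b + 2)^2*(b + 3)*(b + 4)*(b^2 + 4*b + 4) = (b + 2)^3*(b + 3)*(b + 4)*(b + 2)
(5) = (c + 1)*(c^3 + c^2 - 9*c - 9) = (c + 1)*(c + 3)*(c^2 - 2*c - 3) = (c + 1)^2*(c + 3)*(c - 3)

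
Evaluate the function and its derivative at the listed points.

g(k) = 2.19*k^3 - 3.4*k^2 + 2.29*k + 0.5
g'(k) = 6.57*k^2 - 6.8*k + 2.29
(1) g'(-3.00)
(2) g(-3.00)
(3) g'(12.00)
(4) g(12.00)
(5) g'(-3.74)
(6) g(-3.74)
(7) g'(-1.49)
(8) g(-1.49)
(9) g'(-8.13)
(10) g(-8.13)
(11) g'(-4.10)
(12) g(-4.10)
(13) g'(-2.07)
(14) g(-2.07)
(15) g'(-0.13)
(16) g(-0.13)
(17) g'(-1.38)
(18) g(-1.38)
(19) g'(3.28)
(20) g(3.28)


(1) = 81.82
(2) = -96.10
(3) = 866.77
(4) = 3322.70
(5) = 119.62
(6) = -170.19
(7) = 27.01
(8) = -17.70
(9) = 491.83
(10) = -1419.68
(11) = 140.61
(12) = -216.98
(13) = 44.52
(14) = -38.23
(15) = 3.29
(16) = 0.14
(17) = 24.19
(18) = -14.89
(19) = 50.67
(20) = 48.71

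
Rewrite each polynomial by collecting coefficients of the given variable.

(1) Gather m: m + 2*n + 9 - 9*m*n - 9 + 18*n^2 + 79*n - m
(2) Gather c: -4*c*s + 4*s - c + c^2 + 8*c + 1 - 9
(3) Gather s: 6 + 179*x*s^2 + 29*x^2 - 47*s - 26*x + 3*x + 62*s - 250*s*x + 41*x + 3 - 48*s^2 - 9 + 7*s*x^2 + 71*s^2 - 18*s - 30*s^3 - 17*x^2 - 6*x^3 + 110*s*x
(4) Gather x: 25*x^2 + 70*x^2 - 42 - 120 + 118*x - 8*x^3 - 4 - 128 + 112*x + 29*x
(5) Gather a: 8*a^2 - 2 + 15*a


(1) = -9*m*n + 18*n^2 + 81*n
(2) = c^2 + c*(7 - 4*s) + 4*s - 8
(3) = -30*s^3 + s^2*(179*x + 23) + s*(7*x^2 - 140*x - 3) - 6*x^3 + 12*x^2 + 18*x
(4) = -8*x^3 + 95*x^2 + 259*x - 294
(5) = 8*a^2 + 15*a - 2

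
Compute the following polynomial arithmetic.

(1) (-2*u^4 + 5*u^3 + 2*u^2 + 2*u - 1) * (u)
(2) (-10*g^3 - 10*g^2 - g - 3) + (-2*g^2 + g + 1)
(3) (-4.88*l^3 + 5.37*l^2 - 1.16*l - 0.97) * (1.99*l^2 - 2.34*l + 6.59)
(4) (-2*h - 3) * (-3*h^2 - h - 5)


(1) = -2*u^5 + 5*u^4 + 2*u^3 + 2*u^2 - u
(2) = -10*g^3 - 12*g^2 - 2
(3) = -9.7112*l^5 + 22.1055*l^4 - 47.0334*l^3 + 36.1724*l^2 - 5.3746*l - 6.3923
(4) = 6*h^3 + 11*h^2 + 13*h + 15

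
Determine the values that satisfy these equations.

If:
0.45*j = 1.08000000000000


Then:
j = 2.40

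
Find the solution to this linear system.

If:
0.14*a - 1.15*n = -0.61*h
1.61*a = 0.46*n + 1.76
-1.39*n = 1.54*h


Then:
a = 1.12
h = -0.08
n = 0.09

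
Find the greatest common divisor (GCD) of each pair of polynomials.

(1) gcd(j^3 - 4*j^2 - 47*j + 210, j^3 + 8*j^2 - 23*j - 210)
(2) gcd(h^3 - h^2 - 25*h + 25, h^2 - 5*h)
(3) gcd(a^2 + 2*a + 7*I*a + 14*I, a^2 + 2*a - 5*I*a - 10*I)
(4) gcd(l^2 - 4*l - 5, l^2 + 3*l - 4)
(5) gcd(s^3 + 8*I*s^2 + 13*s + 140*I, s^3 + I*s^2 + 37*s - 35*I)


(1) = gcd((j - 6)*(j - 5)*(j + 7), (j - 5)*(j + 6)*(j + 7)) = j^2 + 2*j - 35
(2) = gcd((h - 5)*(h - 1)*(h + 5), h*(h - 5)) = h - 5
(3) = gcd((a + 2)*(a + 7*I), (a + 2)*(a - 5*I)) = a + 2
(4) = 1
(5) = gcd((s - 4*I)*(s + 5*I)*(s + 7*I), (s - 5*I)*(s - I)*(s + 7*I)) = s + 7*I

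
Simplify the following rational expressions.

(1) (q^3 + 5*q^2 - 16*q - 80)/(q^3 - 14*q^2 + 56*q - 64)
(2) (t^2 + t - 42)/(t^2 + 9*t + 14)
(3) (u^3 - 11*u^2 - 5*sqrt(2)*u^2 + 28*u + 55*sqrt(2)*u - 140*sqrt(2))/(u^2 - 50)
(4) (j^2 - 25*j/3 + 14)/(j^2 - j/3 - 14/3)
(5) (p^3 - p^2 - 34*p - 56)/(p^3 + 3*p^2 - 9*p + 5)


(1) = (q^2 + 9*q + 20)/(q^2 - 10*q + 16)
(2) = (t - 6)/(t + 2)
(3) = (u^2 - 11*u + 28)/(u + 5*sqrt(2))
(4) = (j - 6)/(j + 2)
(5) = (p^3 - p^2 - 34*p - 56)/(p^3 + 3*p^2 - 9*p + 5)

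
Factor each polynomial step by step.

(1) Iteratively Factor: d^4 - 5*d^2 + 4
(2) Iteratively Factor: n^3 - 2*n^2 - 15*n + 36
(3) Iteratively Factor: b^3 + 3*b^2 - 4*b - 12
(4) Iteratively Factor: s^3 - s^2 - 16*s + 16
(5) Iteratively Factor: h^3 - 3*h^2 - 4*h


(1) = (d + 2)*(d^3 - 2*d^2 - d + 2) = (d - 1)*(d + 2)*(d^2 - d - 2) = (d - 1)*(d + 1)*(d + 2)*(d - 2)
(2) = (n + 4)*(n^2 - 6*n + 9) = (n - 3)*(n + 4)*(n - 3)
(3) = (b - 2)*(b^2 + 5*b + 6) = (b - 2)*(b + 3)*(b + 2)
(4) = (s - 1)*(s^2 - 16) = (s - 1)*(s + 4)*(s - 4)
(5) = (h + 1)*(h^2 - 4*h) = h*(h + 1)*(h - 4)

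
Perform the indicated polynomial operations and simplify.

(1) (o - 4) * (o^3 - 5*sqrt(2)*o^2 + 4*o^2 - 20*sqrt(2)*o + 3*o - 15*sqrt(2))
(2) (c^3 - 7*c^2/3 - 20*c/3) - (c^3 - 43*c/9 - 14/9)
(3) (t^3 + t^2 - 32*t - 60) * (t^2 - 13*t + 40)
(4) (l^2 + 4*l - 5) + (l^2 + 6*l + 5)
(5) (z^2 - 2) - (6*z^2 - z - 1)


(1) = o^4 - 5*sqrt(2)*o^3 - 13*o^2 - 12*o + 65*sqrt(2)*o + 60*sqrt(2)
(2) = -7*c^2/3 - 17*c/9 + 14/9
(3) = t^5 - 12*t^4 - 5*t^3 + 396*t^2 - 500*t - 2400
(4) = 2*l^2 + 10*l
(5) = -5*z^2 + z - 1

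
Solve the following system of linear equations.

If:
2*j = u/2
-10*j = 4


Then:
j = -2/5
u = -8/5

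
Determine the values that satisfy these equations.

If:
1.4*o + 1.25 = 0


Then:
o = -0.89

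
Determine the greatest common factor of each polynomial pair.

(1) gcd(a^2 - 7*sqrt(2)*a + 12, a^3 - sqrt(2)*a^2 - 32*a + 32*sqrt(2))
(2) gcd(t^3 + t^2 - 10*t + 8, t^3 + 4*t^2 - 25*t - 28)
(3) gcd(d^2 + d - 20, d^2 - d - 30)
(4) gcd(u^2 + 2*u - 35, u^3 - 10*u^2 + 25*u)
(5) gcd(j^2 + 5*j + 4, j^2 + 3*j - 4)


(1) = gcd((a - 6*sqrt(2))*(a - sqrt(2)), (a - 4*sqrt(2))*(a - sqrt(2))*(a + 4*sqrt(2))) = a - sqrt(2)
(2) = gcd((t - 2)*(t - 1)*(t + 4), (t - 4)*(t + 1)*(t + 7)) = 1
(3) = d + 5
(4) = u - 5
(5) = j + 4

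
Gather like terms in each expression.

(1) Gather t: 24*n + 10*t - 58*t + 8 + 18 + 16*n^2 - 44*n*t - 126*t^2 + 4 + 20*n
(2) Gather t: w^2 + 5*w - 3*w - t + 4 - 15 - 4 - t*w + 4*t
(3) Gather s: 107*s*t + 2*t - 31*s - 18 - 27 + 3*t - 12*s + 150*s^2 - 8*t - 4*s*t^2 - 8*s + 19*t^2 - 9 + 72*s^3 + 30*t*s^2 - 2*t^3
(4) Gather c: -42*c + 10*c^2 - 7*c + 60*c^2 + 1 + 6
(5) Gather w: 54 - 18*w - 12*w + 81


(1) = 16*n^2 + 44*n - 126*t^2 + t*(-44*n - 48) + 30
(2) = t*(3 - w) + w^2 + 2*w - 15
(3) = 72*s^3 + s^2*(30*t + 150) + s*(-4*t^2 + 107*t - 51) - 2*t^3 + 19*t^2 - 3*t - 54
(4) = 70*c^2 - 49*c + 7
(5) = 135 - 30*w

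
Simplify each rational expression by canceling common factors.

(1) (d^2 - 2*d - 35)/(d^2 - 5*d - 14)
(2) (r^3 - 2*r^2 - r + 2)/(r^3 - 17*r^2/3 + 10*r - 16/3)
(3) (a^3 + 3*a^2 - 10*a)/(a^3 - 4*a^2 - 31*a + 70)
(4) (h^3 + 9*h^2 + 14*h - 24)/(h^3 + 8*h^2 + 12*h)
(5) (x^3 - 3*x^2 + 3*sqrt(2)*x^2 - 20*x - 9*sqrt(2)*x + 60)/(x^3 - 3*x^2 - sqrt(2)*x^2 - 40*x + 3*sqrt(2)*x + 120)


(1) = (d + 5)/(d + 2)
(2) = (3*r + 3)/(3*r - 8)
(3) = a/(a - 7)
(4) = (h^2 + 3*h - 4)/(h^2 + 2*h)
(5) = (x^2 + 3*sqrt(2)*x - 20)/(x^2 - sqrt(2)*x - 40)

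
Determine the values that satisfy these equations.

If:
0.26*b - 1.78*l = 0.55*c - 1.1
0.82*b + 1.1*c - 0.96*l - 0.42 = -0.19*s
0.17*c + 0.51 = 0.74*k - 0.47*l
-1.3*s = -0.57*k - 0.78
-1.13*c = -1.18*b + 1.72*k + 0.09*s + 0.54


Then:
b = 1.99
c = -0.40
k = 1.25
l = 1.03
s = 1.15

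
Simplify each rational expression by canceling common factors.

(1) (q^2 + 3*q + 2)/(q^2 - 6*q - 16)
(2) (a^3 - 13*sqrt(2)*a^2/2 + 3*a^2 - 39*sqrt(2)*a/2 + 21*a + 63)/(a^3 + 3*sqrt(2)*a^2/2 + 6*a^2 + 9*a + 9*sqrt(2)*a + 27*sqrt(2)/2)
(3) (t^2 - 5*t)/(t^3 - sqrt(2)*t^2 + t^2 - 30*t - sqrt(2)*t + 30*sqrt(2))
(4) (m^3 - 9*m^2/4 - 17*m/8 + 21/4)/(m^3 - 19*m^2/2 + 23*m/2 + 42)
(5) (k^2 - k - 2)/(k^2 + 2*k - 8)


(1) = (q + 1)/(q - 8)
(2) = (4*a^2 - 26*sqrt(2)*a + 84)/(4*a^2 + a*(6*sqrt(2) + 12) + 18*sqrt(2))
(3) = t/(t^2 + t*(6 - sqrt(2)) - 6*sqrt(2))
(4) = (4*m^2 - 15*m + 14)/(4*m^2 - 44*m + 112)
(5) = (k + 1)/(k + 4)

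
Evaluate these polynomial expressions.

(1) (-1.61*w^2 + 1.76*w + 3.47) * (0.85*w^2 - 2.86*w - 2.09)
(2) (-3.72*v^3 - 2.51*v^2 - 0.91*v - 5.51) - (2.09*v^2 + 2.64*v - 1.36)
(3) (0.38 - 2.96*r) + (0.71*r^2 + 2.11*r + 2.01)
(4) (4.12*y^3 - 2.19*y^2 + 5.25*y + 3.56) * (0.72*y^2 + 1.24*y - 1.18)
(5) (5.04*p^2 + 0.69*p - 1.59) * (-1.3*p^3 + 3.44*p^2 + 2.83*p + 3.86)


(1) = -1.3685*w^4 + 6.1006*w^3 + 1.2808*w^2 - 13.6026*w - 7.2523
(2) = -3.72*v^3 - 4.6*v^2 - 3.55*v - 4.15
(3) = 0.71*r^2 - 0.85*r + 2.39
(4) = 2.9664*y^5 + 3.532*y^4 - 3.7972*y^3 + 11.6574*y^2 - 1.7806*y - 4.2008
(5) = -6.552*p^5 + 16.4406*p^4 + 18.7038*p^3 + 15.9375*p^2 - 1.8363*p - 6.1374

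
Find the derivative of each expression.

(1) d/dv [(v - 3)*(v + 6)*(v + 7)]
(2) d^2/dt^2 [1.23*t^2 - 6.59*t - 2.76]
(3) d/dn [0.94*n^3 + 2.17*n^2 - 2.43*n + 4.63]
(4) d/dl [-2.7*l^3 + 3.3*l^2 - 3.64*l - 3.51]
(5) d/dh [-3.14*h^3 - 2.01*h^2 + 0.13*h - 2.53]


(1) = 3*v^2 + 20*v + 3
(2) = 2.46000000000000
(3) = 2.82*n^2 + 4.34*n - 2.43
(4) = -8.1*l^2 + 6.6*l - 3.64
(5) = -9.42*h^2 - 4.02*h + 0.13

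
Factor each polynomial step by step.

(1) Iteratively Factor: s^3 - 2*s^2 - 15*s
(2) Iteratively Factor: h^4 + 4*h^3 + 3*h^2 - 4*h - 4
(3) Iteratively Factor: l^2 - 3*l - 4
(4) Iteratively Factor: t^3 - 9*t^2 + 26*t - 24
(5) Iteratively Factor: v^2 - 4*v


(1) = (s + 3)*(s^2 - 5*s) = (s - 5)*(s + 3)*(s)
(2) = (h + 2)*(h^3 + 2*h^2 - h - 2) = (h + 2)^2*(h^2 - 1) = (h - 1)*(h + 2)^2*(h + 1)
(3) = (l + 1)*(l - 4)
(4) = (t - 4)*(t^2 - 5*t + 6) = (t - 4)*(t - 2)*(t - 3)
(5) = (v - 4)*(v)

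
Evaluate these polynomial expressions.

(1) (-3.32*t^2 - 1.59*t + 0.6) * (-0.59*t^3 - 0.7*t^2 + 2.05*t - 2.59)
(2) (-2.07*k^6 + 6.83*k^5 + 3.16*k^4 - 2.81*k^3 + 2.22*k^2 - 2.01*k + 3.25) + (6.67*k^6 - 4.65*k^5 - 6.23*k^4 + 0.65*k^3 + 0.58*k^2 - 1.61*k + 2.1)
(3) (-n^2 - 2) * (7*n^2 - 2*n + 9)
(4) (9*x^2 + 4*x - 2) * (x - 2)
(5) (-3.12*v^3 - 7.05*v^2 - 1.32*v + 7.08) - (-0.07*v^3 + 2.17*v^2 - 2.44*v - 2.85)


(1) = 1.9588*t^5 + 3.2621*t^4 - 6.047*t^3 + 4.9193*t^2 + 5.3481*t - 1.554
(2) = 4.6*k^6 + 2.18*k^5 - 3.07*k^4 - 2.16*k^3 + 2.8*k^2 - 3.62*k + 5.35
(3) = -7*n^4 + 2*n^3 - 23*n^2 + 4*n - 18
(4) = 9*x^3 - 14*x^2 - 10*x + 4
(5) = -3.05*v^3 - 9.22*v^2 + 1.12*v + 9.93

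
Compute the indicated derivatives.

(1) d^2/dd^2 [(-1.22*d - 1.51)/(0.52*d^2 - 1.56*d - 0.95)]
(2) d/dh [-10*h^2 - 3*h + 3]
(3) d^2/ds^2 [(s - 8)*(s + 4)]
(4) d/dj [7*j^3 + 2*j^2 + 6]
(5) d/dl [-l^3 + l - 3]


(1) = ((1.04*d - 1.56)*(1.22*d + 1.51)*(2.08*d - 3.12) + (3.8064*d - 2.236)*(-0.52*d^2 + 1.56*d + 0.95))/(-0.52*d^2 + 1.56*d + 0.95)^3
(2) = -20*h - 3
(3) = 2
(4) = j*(21*j + 4)
(5) = 1 - 3*l^2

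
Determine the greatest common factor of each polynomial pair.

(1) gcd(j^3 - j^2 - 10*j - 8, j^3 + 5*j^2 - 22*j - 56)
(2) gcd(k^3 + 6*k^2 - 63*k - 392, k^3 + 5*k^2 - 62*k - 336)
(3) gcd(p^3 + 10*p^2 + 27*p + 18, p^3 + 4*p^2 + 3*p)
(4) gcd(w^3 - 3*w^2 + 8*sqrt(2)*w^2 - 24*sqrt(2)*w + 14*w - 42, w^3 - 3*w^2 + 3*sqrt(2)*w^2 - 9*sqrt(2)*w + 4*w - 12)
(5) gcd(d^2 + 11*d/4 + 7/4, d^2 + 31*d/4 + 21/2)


(1) = gcd((j - 4)*(j + 1)*(j + 2), (j - 4)*(j + 2)*(j + 7)) = j^2 - 2*j - 8
(2) = gcd((k - 8)*(k + 7)^2, (k - 8)*(k + 6)*(k + 7)) = k^2 - k - 56
(3) = gcd((p + 1)*(p + 3)*(p + 6), p*(p + 1)*(p + 3)) = p^2 + 4*p + 3
(4) = gcd((w - 3)*(w + sqrt(2))*(w + 7*sqrt(2)), (w - 3)*(w + sqrt(2))*(w + 2*sqrt(2))) = w^2 + w*(-3 + sqrt(2)) - 3*sqrt(2)
(5) = gcd((d + 1)*(d + 7/4), (d + 7/4)*(d + 6)) = d + 7/4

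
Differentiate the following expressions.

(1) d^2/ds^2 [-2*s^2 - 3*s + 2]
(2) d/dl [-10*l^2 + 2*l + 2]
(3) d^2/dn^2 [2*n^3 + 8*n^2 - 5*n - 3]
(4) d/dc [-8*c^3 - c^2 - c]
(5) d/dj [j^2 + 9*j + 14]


(1) = -4
(2) = 2 - 20*l
(3) = 12*n + 16
(4) = -24*c^2 - 2*c - 1
(5) = 2*j + 9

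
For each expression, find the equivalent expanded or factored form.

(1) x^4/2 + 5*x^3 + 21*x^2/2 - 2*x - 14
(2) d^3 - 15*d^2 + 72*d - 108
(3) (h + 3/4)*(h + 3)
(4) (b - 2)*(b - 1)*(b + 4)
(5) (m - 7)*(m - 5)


(1) = (x/2 + 1)*(x - 1)*(x + 2)*(x + 7)
(2) = (d - 6)^2*(d - 3)
(3) = h^2 + 15*h/4 + 9/4
(4) = b^3 + b^2 - 10*b + 8
(5) = m^2 - 12*m + 35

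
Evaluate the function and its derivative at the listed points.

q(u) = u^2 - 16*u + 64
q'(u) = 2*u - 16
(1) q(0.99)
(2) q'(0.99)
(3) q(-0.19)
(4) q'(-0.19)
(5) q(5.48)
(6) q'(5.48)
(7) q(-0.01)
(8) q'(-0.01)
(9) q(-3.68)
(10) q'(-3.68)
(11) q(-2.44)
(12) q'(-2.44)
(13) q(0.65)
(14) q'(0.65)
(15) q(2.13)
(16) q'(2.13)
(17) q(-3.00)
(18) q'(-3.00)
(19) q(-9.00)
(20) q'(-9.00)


(1) = 49.14
(2) = -14.02
(3) = 67.08
(4) = -16.38
(5) = 6.35
(6) = -5.04
(7) = 64.16
(8) = -16.02
(9) = 136.42
(10) = -23.36
(11) = 108.99
(12) = -20.88
(13) = 54.02
(14) = -14.70
(15) = 34.46
(16) = -11.74
(17) = 121.00
(18) = -22.00
(19) = 289.00
(20) = -34.00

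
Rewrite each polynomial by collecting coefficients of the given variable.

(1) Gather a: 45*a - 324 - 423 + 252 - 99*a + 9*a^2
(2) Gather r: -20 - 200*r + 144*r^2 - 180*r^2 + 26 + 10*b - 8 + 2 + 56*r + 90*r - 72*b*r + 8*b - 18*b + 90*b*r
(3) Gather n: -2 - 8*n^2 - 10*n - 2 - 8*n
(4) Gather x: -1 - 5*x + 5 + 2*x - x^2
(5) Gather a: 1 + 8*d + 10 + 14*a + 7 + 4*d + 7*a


(1) = 9*a^2 - 54*a - 495
(2) = -36*r^2 + r*(18*b - 54)
(3) = -8*n^2 - 18*n - 4
(4) = -x^2 - 3*x + 4
(5) = 21*a + 12*d + 18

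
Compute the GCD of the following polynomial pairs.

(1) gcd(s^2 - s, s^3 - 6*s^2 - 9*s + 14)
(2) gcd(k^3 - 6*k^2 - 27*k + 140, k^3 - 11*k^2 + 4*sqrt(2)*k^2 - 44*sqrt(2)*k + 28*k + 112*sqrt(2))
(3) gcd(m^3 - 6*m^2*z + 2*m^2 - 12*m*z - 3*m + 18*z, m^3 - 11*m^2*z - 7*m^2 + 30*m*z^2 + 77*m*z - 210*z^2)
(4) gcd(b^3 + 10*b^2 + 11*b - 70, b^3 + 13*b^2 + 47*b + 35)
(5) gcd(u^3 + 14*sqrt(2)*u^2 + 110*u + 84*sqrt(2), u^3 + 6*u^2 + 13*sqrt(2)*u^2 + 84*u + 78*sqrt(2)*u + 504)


(1) = gcd(s*(s - 1), (s - 7)*(s - 1)*(s + 2)) = s - 1
(2) = gcd((k - 7)*(k - 4)*(k + 5), (k - 7)*(k - 4)*(k + 4*sqrt(2))) = k^2 - 11*k + 28
(3) = -m + 6*z
(4) = gcd((b - 2)*(b + 5)*(b + 7), (b + 1)*(b + 5)*(b + 7)) = b^2 + 12*b + 35
(5) = u^2 + 13*sqrt(2)*u + 84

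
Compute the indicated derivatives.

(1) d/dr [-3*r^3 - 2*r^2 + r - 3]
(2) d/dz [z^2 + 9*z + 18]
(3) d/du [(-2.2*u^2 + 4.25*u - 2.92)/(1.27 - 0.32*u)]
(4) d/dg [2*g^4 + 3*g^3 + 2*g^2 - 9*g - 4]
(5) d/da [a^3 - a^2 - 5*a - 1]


(1) = -9*r^2 - 4*r + 1
(2) = 2*z + 9
(3) = (0.704*u^2 - 5.588*u + 4.4631)/(0.1024*u^2 - 0.8128*u + 1.6129)
(4) = 8*g^3 + 9*g^2 + 4*g - 9
(5) = 3*a^2 - 2*a - 5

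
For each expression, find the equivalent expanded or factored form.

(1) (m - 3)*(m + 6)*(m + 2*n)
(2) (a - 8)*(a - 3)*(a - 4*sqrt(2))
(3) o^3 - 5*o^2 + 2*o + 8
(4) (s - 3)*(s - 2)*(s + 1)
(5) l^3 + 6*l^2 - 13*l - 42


(1) = m^3 + 2*m^2*n + 3*m^2 + 6*m*n - 18*m - 36*n
(2) = a^3 - 11*a^2 - 4*sqrt(2)*a^2 + 24*a + 44*sqrt(2)*a - 96*sqrt(2)
(3) = (o - 4)*(o - 2)*(o + 1)
(4) = s^3 - 4*s^2 + s + 6
(5) = (l - 3)*(l + 2)*(l + 7)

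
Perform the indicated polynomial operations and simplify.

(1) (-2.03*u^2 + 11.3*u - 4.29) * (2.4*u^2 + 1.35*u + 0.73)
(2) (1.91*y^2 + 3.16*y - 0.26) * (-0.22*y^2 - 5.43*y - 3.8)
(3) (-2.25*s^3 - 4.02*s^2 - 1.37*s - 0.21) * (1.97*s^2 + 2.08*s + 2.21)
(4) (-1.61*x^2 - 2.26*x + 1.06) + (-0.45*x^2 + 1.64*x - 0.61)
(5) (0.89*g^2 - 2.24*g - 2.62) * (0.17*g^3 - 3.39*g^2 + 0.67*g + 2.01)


(1) = -4.872*u^4 + 24.3795*u^3 + 3.4771*u^2 + 2.4575*u - 3.1317
(2) = -0.4202*y^4 - 11.0665*y^3 - 24.3596*y^2 - 10.5962*y + 0.988
(3) = -4.4325*s^5 - 12.5994*s^4 - 16.033*s^3 - 12.1475*s^2 - 3.4645*s - 0.4641
(4) = -2.06*x^2 - 0.62*x + 0.45
(5) = 0.1513*g^5 - 3.3979*g^4 + 7.7445*g^3 + 9.1699*g^2 - 6.2578*g - 5.2662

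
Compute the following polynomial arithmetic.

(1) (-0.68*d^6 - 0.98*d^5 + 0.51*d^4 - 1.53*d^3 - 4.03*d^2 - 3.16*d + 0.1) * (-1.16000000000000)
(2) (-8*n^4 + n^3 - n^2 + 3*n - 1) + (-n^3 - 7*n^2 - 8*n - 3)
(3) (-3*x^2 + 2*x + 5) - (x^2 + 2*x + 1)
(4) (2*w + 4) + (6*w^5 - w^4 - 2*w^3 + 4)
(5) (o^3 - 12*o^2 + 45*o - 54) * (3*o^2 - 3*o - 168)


(1) = 0.7888*d^6 + 1.1368*d^5 - 0.5916*d^4 + 1.7748*d^3 + 4.6748*d^2 + 3.6656*d - 0.116
(2) = -8*n^4 - 8*n^2 - 5*n - 4
(3) = 4 - 4*x^2
(4) = 6*w^5 - w^4 - 2*w^3 + 2*w + 8
(5) = 3*o^5 - 39*o^4 + 3*o^3 + 1719*o^2 - 7398*o + 9072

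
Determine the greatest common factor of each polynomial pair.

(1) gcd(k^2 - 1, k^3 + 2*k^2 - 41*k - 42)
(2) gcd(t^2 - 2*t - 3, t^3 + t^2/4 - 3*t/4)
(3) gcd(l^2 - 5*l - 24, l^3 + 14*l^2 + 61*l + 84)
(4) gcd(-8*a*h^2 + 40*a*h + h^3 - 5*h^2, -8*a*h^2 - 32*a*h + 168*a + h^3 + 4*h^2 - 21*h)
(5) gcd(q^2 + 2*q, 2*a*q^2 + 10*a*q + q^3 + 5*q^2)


(1) = gcd((k - 1)*(k + 1), (k - 6)*(k + 1)*(k + 7)) = k + 1
(2) = gcd((t - 3)*(t + 1), t*(t - 3/4)*(t + 1)) = t + 1
(3) = l + 3
(4) = 8*a - h
(5) = q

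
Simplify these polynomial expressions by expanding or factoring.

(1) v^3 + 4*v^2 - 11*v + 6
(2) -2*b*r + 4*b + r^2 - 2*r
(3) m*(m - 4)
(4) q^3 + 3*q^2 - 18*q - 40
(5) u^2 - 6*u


(1) = (v - 1)^2*(v + 6)
(2) = (-2*b + r)*(r - 2)
(3) = m^2 - 4*m
(4) = (q - 4)*(q + 2)*(q + 5)
(5) = u*(u - 6)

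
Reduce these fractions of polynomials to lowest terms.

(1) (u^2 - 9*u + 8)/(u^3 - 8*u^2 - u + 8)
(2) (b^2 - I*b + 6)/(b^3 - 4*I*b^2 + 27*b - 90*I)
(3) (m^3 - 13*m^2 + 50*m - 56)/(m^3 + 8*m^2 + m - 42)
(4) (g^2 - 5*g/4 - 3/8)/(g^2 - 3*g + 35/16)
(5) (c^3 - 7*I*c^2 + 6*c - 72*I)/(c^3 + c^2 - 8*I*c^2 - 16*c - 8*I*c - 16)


(1) = 1/(u + 1)
(2) = (b + 2*I)/(b^2 - I*b + 30)
(3) = (m^2 - 11*m + 28)/(m^2 + 10*m + 21)
(4) = (16*g^2 - 20*g - 6)/(16*g^2 - 48*g + 35)
(5) = (c^2 - 3*I*c + 18)/(c^2 + c*(1 - 4*I) - 4*I)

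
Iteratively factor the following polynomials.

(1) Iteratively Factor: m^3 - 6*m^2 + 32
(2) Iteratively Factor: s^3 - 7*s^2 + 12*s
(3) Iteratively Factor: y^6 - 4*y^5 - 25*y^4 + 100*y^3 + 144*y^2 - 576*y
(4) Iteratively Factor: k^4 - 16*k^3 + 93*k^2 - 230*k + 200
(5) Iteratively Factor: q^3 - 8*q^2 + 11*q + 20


(1) = (m + 2)*(m^2 - 8*m + 16) = (m - 4)*(m + 2)*(m - 4)
(2) = (s)*(s^2 - 7*s + 12) = s*(s - 3)*(s - 4)
(3) = (y - 4)*(y^5 - 25*y^3 + 144*y) = (y - 4)^2*(y^4 + 4*y^3 - 9*y^2 - 36*y) = (y - 4)^2*(y + 4)*(y^3 - 9*y) = y*(y - 4)^2*(y + 4)*(y^2 - 9) = y*(y - 4)^2*(y + 3)*(y + 4)*(y - 3)
(4) = (k - 2)*(k^3 - 14*k^2 + 65*k - 100) = (k - 5)*(k - 2)*(k^2 - 9*k + 20) = (k - 5)*(k - 4)*(k - 2)*(k - 5)
(5) = (q + 1)*(q^2 - 9*q + 20) = (q - 4)*(q + 1)*(q - 5)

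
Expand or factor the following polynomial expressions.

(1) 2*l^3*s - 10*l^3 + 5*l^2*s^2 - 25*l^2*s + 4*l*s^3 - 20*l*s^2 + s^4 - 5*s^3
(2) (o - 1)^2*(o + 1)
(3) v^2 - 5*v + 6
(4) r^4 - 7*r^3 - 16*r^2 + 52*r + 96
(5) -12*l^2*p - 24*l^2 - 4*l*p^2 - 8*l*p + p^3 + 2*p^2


(1) = (l + s)^2*(2*l + s)*(s - 5)
(2) = o^3 - o^2 - o + 1
(3) = (v - 3)*(v - 2)
(4) = (r - 8)*(r - 3)*(r + 2)^2
(5) = (-6*l + p)*(2*l + p)*(p + 2)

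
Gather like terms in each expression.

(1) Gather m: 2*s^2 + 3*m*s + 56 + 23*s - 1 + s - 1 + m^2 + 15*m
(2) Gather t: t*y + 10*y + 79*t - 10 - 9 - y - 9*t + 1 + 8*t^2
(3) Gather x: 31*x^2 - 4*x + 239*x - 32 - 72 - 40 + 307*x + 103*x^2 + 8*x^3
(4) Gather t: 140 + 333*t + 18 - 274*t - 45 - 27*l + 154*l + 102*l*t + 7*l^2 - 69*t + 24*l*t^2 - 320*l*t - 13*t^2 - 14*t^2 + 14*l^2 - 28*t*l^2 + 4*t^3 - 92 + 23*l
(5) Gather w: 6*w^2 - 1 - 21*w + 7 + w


(1) = m^2 + m*(3*s + 15) + 2*s^2 + 24*s + 54
(2) = 8*t^2 + t*(y + 70) + 9*y - 18
(3) = 8*x^3 + 134*x^2 + 542*x - 144
(4) = 21*l^2 + 150*l + 4*t^3 + t^2*(24*l - 27) + t*(-28*l^2 - 218*l - 10) + 21
(5) = 6*w^2 - 20*w + 6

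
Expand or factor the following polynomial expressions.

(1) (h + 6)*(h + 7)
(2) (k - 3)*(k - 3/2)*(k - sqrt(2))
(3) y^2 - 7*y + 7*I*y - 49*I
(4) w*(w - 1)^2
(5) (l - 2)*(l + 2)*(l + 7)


(1) = h^2 + 13*h + 42
(2) = k^3 - 9*k^2/2 - sqrt(2)*k^2 + 9*k/2 + 9*sqrt(2)*k/2 - 9*sqrt(2)/2
(3) = (y - 7)*(y + 7*I)
(4) = w^3 - 2*w^2 + w
(5) = l^3 + 7*l^2 - 4*l - 28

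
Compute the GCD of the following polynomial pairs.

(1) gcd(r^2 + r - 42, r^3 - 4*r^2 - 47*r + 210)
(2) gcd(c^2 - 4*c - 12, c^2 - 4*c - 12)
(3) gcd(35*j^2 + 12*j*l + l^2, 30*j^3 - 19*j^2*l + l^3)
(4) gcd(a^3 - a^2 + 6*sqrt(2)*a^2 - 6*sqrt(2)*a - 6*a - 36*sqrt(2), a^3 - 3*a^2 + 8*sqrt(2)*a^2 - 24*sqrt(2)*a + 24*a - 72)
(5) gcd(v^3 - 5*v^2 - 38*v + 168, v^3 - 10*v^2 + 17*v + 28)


(1) = r^2 + r - 42
(2) = gcd((c - 6)*(c + 2), (c - 6)*(c + 2)) = c^2 - 4*c - 12
(3) = gcd((5*j + l)*(7*j + l), (-3*j + l)*(-2*j + l)*(5*j + l)) = 5*j + l
(4) = gcd((a - 3)*(a + 2)*(a + 6*sqrt(2)), (a - 3)*(a + 2*sqrt(2))*(a + 6*sqrt(2))) = a^2 + a*(-3 + 6*sqrt(2)) - 18*sqrt(2)
(5) = v^2 - 11*v + 28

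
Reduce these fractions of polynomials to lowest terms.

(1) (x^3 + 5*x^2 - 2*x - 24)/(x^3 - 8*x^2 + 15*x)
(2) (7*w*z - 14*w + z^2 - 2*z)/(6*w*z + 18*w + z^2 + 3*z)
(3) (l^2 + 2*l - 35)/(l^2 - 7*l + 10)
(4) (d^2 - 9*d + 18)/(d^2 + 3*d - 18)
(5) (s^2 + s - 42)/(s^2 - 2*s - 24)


(1) = (x^3 + 5*x^2 - 2*x - 24)/(x^3 - 8*x^2 + 15*x)
(2) = (7*w*z - 14*w + z^2 - 2*z)/(6*w*z + 18*w + z^2 + 3*z)
(3) = (l + 7)/(l - 2)
(4) = (d - 6)/(d + 6)
(5) = (s + 7)/(s + 4)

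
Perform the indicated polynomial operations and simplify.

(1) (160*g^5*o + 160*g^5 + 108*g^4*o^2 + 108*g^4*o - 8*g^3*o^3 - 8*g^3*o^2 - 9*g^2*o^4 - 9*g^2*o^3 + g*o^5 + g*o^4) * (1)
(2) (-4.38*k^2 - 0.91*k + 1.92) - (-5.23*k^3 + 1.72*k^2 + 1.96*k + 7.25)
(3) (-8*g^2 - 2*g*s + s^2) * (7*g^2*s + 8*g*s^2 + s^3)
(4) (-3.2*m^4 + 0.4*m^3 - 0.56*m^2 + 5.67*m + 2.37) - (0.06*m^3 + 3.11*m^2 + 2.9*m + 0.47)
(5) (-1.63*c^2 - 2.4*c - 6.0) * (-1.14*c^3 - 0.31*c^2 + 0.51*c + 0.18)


(1) = 160*g^5*o + 160*g^5 + 108*g^4*o^2 + 108*g^4*o - 8*g^3*o^3 - 8*g^3*o^2 - 9*g^2*o^4 - 9*g^2*o^3 + g*o^5 + g*o^4
(2) = 5.23*k^3 - 6.1*k^2 - 2.87*k - 5.33
(3) = -56*g^4*s - 78*g^3*s^2 - 17*g^2*s^3 + 6*g*s^4 + s^5
(4) = -3.2*m^4 + 0.34*m^3 - 3.67*m^2 + 2.77*m + 1.9
(5) = 1.8582*c^5 + 3.2413*c^4 + 6.7527*c^3 + 0.3426*c^2 - 3.492*c - 1.08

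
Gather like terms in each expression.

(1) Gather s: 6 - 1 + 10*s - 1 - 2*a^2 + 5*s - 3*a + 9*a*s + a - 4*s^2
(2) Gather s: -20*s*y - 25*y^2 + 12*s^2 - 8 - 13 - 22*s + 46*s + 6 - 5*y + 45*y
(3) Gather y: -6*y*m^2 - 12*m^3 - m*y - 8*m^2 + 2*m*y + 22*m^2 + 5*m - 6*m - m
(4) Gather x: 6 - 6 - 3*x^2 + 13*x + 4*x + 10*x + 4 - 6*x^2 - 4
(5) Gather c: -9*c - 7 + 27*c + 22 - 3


(1) = -2*a^2 - 2*a - 4*s^2 + s*(9*a + 15) + 4
(2) = 12*s^2 + s*(24 - 20*y) - 25*y^2 + 40*y - 15
(3) = -12*m^3 + 14*m^2 - 2*m + y*(-6*m^2 + m)
(4) = -9*x^2 + 27*x
(5) = 18*c + 12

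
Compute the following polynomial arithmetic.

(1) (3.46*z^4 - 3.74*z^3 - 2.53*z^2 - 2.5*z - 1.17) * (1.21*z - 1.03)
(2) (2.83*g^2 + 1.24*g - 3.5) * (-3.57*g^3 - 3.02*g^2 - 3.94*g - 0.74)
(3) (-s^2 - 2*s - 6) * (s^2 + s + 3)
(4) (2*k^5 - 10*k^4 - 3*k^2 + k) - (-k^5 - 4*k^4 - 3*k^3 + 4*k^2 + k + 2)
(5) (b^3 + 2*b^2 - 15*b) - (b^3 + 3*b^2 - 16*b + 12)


(1) = 4.1866*z^5 - 8.0892*z^4 + 0.7909*z^3 - 0.4191*z^2 + 1.1593*z + 1.2051
(2) = -10.1031*g^5 - 12.9734*g^4 - 2.4*g^3 + 3.5902*g^2 + 12.8724*g + 2.59
(3) = -s^4 - 3*s^3 - 11*s^2 - 12*s - 18
(4) = 3*k^5 - 6*k^4 + 3*k^3 - 7*k^2 - 2
(5) = -b^2 + b - 12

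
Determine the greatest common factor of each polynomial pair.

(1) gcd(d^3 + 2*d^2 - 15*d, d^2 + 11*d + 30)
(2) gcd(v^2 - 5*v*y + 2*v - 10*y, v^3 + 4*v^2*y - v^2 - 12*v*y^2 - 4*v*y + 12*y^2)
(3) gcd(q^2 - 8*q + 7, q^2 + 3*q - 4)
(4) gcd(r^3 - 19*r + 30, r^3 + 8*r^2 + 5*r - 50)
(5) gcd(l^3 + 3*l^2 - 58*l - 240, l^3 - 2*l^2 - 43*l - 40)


(1) = gcd(d*(d - 3)*(d + 5), (d + 5)*(d + 6)) = d + 5
(2) = gcd((v + 2)*(v - 5*y), (v - 1)*(v - 2*y)*(v + 6*y)) = 1
(3) = q - 1
(4) = gcd((r - 3)*(r - 2)*(r + 5), (r - 2)*(r + 5)^2) = r^2 + 3*r - 10
(5) = l^2 - 3*l - 40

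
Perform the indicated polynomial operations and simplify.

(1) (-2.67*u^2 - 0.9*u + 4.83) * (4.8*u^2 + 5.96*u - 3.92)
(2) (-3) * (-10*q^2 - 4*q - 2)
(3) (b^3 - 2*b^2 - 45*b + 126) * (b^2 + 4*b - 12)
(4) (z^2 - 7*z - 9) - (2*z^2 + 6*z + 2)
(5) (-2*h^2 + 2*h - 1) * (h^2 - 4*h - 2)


(1) = -12.816*u^4 - 20.2332*u^3 + 28.2864*u^2 + 32.3148*u - 18.9336
(2) = 30*q^2 + 12*q + 6
(3) = b^5 + 2*b^4 - 65*b^3 - 30*b^2 + 1044*b - 1512
(4) = -z^2 - 13*z - 11
(5) = -2*h^4 + 10*h^3 - 5*h^2 + 2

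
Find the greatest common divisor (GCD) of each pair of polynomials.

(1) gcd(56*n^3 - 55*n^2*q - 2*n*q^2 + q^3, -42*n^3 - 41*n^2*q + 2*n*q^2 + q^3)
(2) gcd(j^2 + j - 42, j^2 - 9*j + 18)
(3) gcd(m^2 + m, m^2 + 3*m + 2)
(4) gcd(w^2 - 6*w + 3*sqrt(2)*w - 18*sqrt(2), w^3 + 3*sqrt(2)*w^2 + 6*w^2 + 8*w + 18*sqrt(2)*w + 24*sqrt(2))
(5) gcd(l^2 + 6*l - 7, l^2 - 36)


(1) = gcd((-8*n + q)*(-n + q)*(7*n + q), (-6*n + q)*(n + q)*(7*n + q)) = 7*n + q
(2) = gcd((j - 6)*(j + 7), (j - 6)*(j - 3)) = j - 6
(3) = gcd(m*(m + 1), (m + 1)*(m + 2)) = m + 1
(4) = w + 3*sqrt(2)
(5) = gcd((l - 1)*(l + 7), (l - 6)*(l + 6)) = 1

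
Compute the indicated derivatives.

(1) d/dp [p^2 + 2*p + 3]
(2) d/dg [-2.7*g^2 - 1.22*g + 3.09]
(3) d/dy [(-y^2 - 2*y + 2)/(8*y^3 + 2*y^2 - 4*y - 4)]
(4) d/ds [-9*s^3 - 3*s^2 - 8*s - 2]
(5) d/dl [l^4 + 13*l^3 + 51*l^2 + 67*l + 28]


(1) = 2*p + 2
(2) = -5.4*g - 1.22
(3) = 2*(y^4 + 4*y^3 - 5*y^2 + 2)/(16*y^6 + 8*y^5 - 15*y^4 - 20*y^3 + 8*y + 4)
(4) = -27*s^2 - 6*s - 8
(5) = 4*l^3 + 39*l^2 + 102*l + 67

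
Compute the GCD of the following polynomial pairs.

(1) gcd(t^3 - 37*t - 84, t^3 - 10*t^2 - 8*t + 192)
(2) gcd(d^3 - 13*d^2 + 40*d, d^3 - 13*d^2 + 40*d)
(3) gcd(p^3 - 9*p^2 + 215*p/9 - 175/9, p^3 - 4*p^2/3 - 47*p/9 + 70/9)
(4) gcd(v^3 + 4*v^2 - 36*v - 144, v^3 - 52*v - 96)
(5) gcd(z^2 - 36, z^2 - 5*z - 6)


(1) = gcd((t - 7)*(t + 3)*(t + 4), (t - 8)*(t - 6)*(t + 4)) = t + 4
(2) = d^3 - 13*d^2 + 40*d
(3) = gcd((p - 5)*(p - 7/3)*(p - 5/3), (p - 2)*(p - 5/3)*(p + 7/3)) = p - 5/3
(4) = v + 6
(5) = gcd((z - 6)*(z + 6), (z - 6)*(z + 1)) = z - 6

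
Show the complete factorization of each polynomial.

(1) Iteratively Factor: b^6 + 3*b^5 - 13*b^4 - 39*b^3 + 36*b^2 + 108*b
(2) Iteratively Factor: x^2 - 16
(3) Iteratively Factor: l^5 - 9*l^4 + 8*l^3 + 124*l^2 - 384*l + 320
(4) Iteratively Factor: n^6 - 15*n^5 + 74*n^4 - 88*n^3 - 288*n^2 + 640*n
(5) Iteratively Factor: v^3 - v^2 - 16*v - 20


(1) = (b + 3)*(b^5 - 13*b^3 + 36*b) = (b - 2)*(b + 3)*(b^4 + 2*b^3 - 9*b^2 - 18*b) = b*(b - 2)*(b + 3)*(b^3 + 2*b^2 - 9*b - 18) = b*(b - 3)*(b - 2)*(b + 3)*(b^2 + 5*b + 6) = b*(b - 3)*(b - 2)*(b + 3)^2*(b + 2)
(2) = (x - 4)*(x + 4)
(3) = (l + 4)*(l^4 - 13*l^3 + 60*l^2 - 116*l + 80) = (l - 2)*(l + 4)*(l^3 - 11*l^2 + 38*l - 40) = (l - 5)*(l - 2)*(l + 4)*(l^2 - 6*l + 8) = (l - 5)*(l - 4)*(l - 2)*(l + 4)*(l - 2)
(4) = (n - 4)*(n^5 - 11*n^4 + 30*n^3 + 32*n^2 - 160*n) = (n - 4)^2*(n^4 - 7*n^3 + 2*n^2 + 40*n) = (n - 4)^2*(n + 2)*(n^3 - 9*n^2 + 20*n) = (n - 4)^3*(n + 2)*(n^2 - 5*n) = n*(n - 4)^3*(n + 2)*(n - 5)
(5) = (v + 2)*(v^2 - 3*v - 10) = (v + 2)^2*(v - 5)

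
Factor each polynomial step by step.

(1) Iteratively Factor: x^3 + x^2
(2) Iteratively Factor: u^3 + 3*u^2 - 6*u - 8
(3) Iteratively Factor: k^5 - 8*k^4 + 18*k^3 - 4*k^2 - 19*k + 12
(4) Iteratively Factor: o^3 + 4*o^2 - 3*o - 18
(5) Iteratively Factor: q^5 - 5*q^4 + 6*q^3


(1) = (x)*(x^2 + x) = x*(x + 1)*(x)
(2) = (u + 4)*(u^2 - u - 2) = (u - 2)*(u + 4)*(u + 1)
(3) = (k - 4)*(k^4 - 4*k^3 + 2*k^2 + 4*k - 3) = (k - 4)*(k - 3)*(k^3 - k^2 - k + 1) = (k - 4)*(k - 3)*(k - 1)*(k^2 - 1) = (k - 4)*(k - 3)*(k - 1)*(k + 1)*(k - 1)
(4) = (o + 3)*(o^2 + o - 6) = (o + 3)^2*(o - 2)
(5) = (q - 2)*(q^4 - 3*q^3) = q*(q - 2)*(q^3 - 3*q^2) = q^2*(q - 2)*(q^2 - 3*q) = q^3*(q - 2)*(q - 3)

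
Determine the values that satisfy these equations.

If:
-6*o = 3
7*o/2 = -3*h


Then:
h = 7/12
o = -1/2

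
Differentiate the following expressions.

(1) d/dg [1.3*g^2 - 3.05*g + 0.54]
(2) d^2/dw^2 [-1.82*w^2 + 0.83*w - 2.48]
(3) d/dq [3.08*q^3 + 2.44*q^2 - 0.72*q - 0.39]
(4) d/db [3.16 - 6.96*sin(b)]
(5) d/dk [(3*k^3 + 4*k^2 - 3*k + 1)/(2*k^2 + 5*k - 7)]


(1) = 2.6*g - 3.05
(2) = -3.64000000000000
(3) = 9.24*q^2 + 4.88*q - 0.72
(4) = -6.96*cos(b)
(5) = (6*k^4 + 30*k^3 - 37*k^2 - 60*k + 16)/(4*k^4 + 20*k^3 - 3*k^2 - 70*k + 49)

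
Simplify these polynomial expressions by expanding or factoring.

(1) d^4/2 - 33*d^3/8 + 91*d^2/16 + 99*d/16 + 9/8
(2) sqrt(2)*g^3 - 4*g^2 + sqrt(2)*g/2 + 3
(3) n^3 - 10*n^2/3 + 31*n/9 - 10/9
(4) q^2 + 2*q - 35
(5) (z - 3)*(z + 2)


(1) = (d/2 + 1/4)*(d - 6)*(d - 3)*(d + 1/4)
(2) = (g - 3*sqrt(2)/2)*(g - sqrt(2))*(sqrt(2)*g + 1)
(3) = (n - 5/3)*(n - 1)*(n - 2/3)
(4) = (q - 5)*(q + 7)
(5) = z^2 - z - 6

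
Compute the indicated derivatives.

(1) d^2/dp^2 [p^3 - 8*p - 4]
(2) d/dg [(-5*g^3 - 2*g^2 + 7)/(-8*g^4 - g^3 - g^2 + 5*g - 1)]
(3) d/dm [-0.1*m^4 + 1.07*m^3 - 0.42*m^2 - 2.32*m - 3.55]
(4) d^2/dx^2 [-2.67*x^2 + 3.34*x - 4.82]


(1) = 6*p
(2) = (g*(15*g + 4)*(8*g^4 + g^3 + g^2 - 5*g + 1) - (5*g^3 + 2*g^2 - 7)*(32*g^3 + 3*g^2 + 2*g - 5))/(8*g^4 + g^3 + g^2 - 5*g + 1)^2
(3) = -0.4*m^3 + 3.21*m^2 - 0.84*m - 2.32
(4) = -5.34000000000000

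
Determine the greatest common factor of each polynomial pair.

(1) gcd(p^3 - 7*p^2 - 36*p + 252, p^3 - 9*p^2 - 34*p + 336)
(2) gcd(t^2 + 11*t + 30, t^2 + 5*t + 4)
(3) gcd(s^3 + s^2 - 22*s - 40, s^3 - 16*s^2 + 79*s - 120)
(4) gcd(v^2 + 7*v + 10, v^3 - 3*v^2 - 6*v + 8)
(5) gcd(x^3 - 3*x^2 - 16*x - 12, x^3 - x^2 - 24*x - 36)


(1) = p^2 - p - 42
(2) = gcd((t + 5)*(t + 6), (t + 1)*(t + 4)) = 1
(3) = s - 5
(4) = v + 2
(5) = x^2 - 4*x - 12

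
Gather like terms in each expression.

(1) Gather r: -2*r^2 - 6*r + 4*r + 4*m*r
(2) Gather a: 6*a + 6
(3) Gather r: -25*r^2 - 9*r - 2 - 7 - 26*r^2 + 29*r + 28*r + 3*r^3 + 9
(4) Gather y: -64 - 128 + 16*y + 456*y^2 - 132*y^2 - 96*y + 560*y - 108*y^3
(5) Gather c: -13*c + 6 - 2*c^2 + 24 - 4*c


(1) = -2*r^2 + r*(4*m - 2)
(2) = 6*a + 6
(3) = 3*r^3 - 51*r^2 + 48*r
(4) = -108*y^3 + 324*y^2 + 480*y - 192
(5) = -2*c^2 - 17*c + 30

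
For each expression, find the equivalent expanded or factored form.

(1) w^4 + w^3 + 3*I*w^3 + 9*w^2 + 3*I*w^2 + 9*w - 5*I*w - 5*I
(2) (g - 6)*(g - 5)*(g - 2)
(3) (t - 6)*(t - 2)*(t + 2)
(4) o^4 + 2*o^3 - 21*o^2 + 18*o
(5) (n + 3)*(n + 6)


(1) = (w + 1)*(w - I)^2*(w + 5*I)
(2) = g^3 - 13*g^2 + 52*g - 60
(3) = t^3 - 6*t^2 - 4*t + 24
(4) = o*(o - 3)*(o - 1)*(o + 6)
(5) = n^2 + 9*n + 18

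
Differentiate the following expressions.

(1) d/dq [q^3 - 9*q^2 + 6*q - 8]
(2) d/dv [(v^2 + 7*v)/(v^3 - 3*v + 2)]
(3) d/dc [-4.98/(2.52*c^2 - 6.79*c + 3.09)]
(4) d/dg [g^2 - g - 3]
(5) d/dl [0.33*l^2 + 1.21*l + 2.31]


(1) = 3*q^2 - 18*q + 6
(2) = (-3*v*(v + 7)*(v^2 - 1) + (2*v + 7)*(v^3 - 3*v + 2))/(v^3 - 3*v + 2)^2
(3) = (25.0992*c - 33.8142)/(2.52*c^2 - 6.79*c + 3.09)^2
(4) = 2*g - 1
(5) = 0.66*l + 1.21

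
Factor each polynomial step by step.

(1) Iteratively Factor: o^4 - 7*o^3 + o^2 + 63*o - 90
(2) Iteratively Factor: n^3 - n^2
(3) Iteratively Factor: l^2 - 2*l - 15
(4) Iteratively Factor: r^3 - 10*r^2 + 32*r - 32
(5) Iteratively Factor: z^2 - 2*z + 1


(1) = (o - 5)*(o^3 - 2*o^2 - 9*o + 18) = (o - 5)*(o - 2)*(o^2 - 9) = (o - 5)*(o - 2)*(o + 3)*(o - 3)
(2) = (n)*(n^2 - n) = n^2*(n - 1)
(3) = (l - 5)*(l + 3)
(4) = (r - 2)*(r^2 - 8*r + 16) = (r - 4)*(r - 2)*(r - 4)
(5) = (z - 1)*(z - 1)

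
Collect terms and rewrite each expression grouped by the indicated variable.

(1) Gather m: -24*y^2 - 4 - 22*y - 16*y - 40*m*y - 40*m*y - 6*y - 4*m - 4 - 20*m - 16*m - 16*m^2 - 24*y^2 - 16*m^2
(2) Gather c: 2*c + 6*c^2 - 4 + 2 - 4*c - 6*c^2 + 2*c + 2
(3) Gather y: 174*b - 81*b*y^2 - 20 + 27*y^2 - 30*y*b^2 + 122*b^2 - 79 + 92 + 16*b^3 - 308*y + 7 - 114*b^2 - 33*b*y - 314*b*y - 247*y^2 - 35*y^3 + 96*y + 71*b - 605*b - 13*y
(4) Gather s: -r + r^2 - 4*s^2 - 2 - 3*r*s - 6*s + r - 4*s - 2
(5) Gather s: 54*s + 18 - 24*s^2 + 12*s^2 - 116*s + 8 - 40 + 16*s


(1) = -32*m^2 + m*(-80*y - 40) - 48*y^2 - 44*y - 8
(2) = 0
(3) = 16*b^3 + 8*b^2 - 360*b - 35*y^3 + y^2*(-81*b - 220) + y*(-30*b^2 - 347*b - 225)
(4) = r^2 - 4*s^2 + s*(-3*r - 10) - 4
(5) = -12*s^2 - 46*s - 14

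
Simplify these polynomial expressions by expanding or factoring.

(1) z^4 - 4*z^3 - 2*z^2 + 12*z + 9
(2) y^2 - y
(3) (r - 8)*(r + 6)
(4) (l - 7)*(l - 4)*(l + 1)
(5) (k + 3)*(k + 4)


(1) = (z - 3)^2*(z + 1)^2
(2) = y*(y - 1)
(3) = r^2 - 2*r - 48
(4) = l^3 - 10*l^2 + 17*l + 28
(5) = k^2 + 7*k + 12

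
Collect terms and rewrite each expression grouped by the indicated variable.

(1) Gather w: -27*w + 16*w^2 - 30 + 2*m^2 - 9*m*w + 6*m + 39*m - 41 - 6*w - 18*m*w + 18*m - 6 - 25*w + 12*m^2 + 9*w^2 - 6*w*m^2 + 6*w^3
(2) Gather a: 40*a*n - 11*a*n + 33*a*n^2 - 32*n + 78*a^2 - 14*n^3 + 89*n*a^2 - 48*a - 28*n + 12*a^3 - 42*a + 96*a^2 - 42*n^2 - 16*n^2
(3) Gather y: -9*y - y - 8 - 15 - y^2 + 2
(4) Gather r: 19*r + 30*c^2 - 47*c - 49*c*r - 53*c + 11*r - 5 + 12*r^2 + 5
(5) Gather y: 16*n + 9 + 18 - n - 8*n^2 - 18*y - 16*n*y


(1) = 14*m^2 + 63*m + 6*w^3 + 25*w^2 + w*(-6*m^2 - 27*m - 58) - 77
(2) = 12*a^3 + a^2*(89*n + 174) + a*(33*n^2 + 29*n - 90) - 14*n^3 - 58*n^2 - 60*n
(3) = -y^2 - 10*y - 21
(4) = 30*c^2 - 100*c + 12*r^2 + r*(30 - 49*c)
(5) = -8*n^2 + 15*n + y*(-16*n - 18) + 27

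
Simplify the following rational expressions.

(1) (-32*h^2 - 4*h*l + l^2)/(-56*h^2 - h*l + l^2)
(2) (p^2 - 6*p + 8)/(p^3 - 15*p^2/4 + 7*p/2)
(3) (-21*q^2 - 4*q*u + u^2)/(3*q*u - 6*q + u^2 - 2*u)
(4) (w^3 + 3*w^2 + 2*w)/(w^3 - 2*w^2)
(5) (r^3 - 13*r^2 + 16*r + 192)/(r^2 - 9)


(1) = (4*h + l)/(7*h + l)
(2) = (4*p - 16)/(4*p^2 - 7*p)
(3) = (-7*q + u)/(u - 2)
(4) = (w^2 + 3*w + 2)/(w^2 - 2*w)
(5) = (r^2 - 16*r + 64)/(r - 3)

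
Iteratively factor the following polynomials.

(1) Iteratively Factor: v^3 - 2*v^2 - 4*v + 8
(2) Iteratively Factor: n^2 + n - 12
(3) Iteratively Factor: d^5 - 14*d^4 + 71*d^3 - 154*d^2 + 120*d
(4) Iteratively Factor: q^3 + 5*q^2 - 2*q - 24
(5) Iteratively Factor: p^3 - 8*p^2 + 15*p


(1) = (v - 2)*(v^2 - 4) = (v - 2)^2*(v + 2)
(2) = (n + 4)*(n - 3)
(3) = (d)*(d^4 - 14*d^3 + 71*d^2 - 154*d + 120) = d*(d - 5)*(d^3 - 9*d^2 + 26*d - 24) = d*(d - 5)*(d - 2)*(d^2 - 7*d + 12) = d*(d - 5)*(d - 3)*(d - 2)*(d - 4)
(4) = (q - 2)*(q^2 + 7*q + 12) = (q - 2)*(q + 4)*(q + 3)
(5) = (p - 5)*(p^2 - 3*p) = p*(p - 5)*(p - 3)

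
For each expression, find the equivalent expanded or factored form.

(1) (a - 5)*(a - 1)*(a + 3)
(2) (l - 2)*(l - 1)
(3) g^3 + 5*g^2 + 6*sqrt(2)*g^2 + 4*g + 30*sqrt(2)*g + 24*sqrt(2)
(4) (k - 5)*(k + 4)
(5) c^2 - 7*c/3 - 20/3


(1) = a^3 - 3*a^2 - 13*a + 15
(2) = l^2 - 3*l + 2
(3) = (g + 1)*(g + 4)*(g + 6*sqrt(2))
(4) = k^2 - k - 20
(5) = (c - 4)*(c + 5/3)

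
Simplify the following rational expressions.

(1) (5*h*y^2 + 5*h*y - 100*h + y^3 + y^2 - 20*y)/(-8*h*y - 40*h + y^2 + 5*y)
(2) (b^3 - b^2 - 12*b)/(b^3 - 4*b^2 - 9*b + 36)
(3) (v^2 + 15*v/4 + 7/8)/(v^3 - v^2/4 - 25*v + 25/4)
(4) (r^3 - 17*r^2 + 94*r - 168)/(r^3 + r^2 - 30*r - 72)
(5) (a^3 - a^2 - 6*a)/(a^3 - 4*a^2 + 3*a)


(1) = (5*h*y - 20*h + y^2 - 4*y)/(-8*h + y)
(2) = b/(b - 3)
(3) = (8*v^2 + 30*v + 7)/(8*v^3 - 2*v^2 - 200*v + 50)
(4) = (r^2 - 11*r + 28)/(r^2 + 7*r + 12)
(5) = (a + 2)/(a - 1)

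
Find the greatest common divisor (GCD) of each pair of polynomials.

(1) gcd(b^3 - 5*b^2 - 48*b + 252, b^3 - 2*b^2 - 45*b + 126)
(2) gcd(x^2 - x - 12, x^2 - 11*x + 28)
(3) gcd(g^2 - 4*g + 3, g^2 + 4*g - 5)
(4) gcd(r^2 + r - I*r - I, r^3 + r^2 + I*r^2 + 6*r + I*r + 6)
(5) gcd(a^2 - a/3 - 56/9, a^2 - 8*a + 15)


(1) = b^2 + b - 42
(2) = gcd((x - 4)*(x + 3), (x - 7)*(x - 4)) = x - 4
(3) = g - 1
(4) = r + 1
(5) = 1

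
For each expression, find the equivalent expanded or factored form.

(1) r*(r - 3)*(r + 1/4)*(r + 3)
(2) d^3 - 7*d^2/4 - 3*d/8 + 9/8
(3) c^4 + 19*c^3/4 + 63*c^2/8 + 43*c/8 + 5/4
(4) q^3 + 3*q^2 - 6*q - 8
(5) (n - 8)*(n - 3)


(1) = r^4 + r^3/4 - 9*r^2 - 9*r/4
(2) = (d - 3/2)*(d - 1)*(d + 3/4)
(3) = (c + 1/2)*(c + 1)*(c + 5/4)*(c + 2)
(4) = (q - 2)*(q + 1)*(q + 4)
(5) = n^2 - 11*n + 24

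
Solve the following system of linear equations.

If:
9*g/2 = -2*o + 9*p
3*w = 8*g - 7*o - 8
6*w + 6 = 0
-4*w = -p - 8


Then:
g = -1492/95
o = -1773/95
p = -12
w = -1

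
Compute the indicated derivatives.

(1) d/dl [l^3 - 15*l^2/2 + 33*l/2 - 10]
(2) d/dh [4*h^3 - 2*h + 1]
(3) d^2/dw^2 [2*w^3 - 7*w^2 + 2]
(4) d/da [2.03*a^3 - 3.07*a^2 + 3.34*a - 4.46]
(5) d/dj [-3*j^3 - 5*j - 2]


(1) = 3*l^2 - 15*l + 33/2
(2) = 12*h^2 - 2
(3) = 12*w - 14
(4) = 6.09*a^2 - 6.14*a + 3.34
(5) = -9*j^2 - 5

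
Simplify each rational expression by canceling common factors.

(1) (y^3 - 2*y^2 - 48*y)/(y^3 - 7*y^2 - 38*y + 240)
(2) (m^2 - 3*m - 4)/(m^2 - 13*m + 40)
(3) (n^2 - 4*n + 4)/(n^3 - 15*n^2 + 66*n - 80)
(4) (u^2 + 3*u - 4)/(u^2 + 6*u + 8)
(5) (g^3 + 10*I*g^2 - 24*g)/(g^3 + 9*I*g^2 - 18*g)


(1) = y/(y - 5)
(2) = (m^2 - 3*m - 4)/(m^2 - 13*m + 40)
(3) = (n - 2)/(n^2 - 13*n + 40)
(4) = (u - 1)/(u + 2)
(5) = (g + 4*I)/(g + 3*I)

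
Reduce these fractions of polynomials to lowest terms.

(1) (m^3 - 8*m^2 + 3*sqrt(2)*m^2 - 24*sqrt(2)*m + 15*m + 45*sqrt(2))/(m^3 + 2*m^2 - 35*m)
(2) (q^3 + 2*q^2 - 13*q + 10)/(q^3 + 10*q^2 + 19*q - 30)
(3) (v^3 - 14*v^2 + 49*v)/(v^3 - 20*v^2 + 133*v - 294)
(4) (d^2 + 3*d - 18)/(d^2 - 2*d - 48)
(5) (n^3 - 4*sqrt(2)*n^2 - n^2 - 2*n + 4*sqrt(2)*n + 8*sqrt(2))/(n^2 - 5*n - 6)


(1) = (m^2 + m*(-3 + 3*sqrt(2)) - 9*sqrt(2))/(m^2 + 7*m)
(2) = (q - 2)/(q + 6)
(3) = v/(v - 6)
(4) = (d - 3)/(d - 8)
(5) = (n^2 + n*(-4*sqrt(2) - 2) + 8*sqrt(2))/(n - 6)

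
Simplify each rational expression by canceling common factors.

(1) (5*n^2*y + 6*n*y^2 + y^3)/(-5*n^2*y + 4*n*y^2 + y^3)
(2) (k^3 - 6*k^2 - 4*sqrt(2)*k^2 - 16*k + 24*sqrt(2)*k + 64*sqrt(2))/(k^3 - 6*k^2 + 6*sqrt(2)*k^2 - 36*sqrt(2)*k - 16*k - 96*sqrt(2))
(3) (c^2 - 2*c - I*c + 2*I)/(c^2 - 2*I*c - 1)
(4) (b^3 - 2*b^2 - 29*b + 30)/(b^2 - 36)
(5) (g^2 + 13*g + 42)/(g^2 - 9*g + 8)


(1) = (n + y)/(-n + y)
(2) = (k - 4*sqrt(2))/(k + 6*sqrt(2))
(3) = (c - 2)/(c - I)
(4) = (b^2 + 4*b - 5)/(b + 6)
(5) = (g^2 + 13*g + 42)/(g^2 - 9*g + 8)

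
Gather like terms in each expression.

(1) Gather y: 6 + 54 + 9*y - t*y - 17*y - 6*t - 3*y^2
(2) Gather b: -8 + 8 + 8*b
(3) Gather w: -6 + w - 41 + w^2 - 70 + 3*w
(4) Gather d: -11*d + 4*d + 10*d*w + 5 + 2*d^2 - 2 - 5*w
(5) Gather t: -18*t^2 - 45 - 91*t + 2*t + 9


(1) = -6*t - 3*y^2 + y*(-t - 8) + 60
(2) = 8*b
(3) = w^2 + 4*w - 117
(4) = 2*d^2 + d*(10*w - 7) - 5*w + 3
(5) = -18*t^2 - 89*t - 36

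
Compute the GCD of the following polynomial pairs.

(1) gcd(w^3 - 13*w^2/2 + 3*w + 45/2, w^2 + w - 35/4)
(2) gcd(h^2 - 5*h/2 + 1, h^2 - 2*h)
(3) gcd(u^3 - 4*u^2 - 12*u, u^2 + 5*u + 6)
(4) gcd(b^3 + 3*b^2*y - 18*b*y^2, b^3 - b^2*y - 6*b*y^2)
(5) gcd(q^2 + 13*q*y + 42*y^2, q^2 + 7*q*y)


(1) = 1
(2) = gcd((h - 2)*(h - 1/2), h*(h - 2)) = h - 2
(3) = gcd(u*(u - 6)*(u + 2), (u + 2)*(u + 3)) = u + 2
(4) = -b^2 + 3*b*y
(5) = q + 7*y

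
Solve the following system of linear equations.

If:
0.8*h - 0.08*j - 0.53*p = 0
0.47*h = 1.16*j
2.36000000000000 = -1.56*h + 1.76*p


Then:
h = 2.39
j = 0.97
p = 3.46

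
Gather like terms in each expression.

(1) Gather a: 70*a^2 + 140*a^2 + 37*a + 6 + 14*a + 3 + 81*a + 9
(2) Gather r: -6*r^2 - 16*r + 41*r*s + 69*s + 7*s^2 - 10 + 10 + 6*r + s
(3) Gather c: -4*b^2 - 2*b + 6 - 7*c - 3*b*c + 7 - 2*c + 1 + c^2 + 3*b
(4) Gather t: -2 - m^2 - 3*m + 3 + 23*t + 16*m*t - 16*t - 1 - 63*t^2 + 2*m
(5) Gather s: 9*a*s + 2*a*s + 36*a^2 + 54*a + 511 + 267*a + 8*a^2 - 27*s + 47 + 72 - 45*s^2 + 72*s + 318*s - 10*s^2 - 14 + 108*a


(1) = 210*a^2 + 132*a + 18
(2) = -6*r^2 + r*(41*s - 10) + 7*s^2 + 70*s
(3) = -4*b^2 + b + c^2 + c*(-3*b - 9) + 14
(4) = -m^2 - m - 63*t^2 + t*(16*m + 7)
(5) = 44*a^2 + 429*a - 55*s^2 + s*(11*a + 363) + 616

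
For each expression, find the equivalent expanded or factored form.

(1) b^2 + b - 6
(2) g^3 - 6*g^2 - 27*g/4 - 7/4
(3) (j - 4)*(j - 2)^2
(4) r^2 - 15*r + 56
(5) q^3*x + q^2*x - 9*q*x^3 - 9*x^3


(1) = (b - 2)*(b + 3)
(2) = (g - 7)*(g + 1/2)^2
(3) = j^3 - 8*j^2 + 20*j - 16
(4) = (r - 8)*(r - 7)
(5) = (q - 3*x)*(q + 3*x)*(q*x + x)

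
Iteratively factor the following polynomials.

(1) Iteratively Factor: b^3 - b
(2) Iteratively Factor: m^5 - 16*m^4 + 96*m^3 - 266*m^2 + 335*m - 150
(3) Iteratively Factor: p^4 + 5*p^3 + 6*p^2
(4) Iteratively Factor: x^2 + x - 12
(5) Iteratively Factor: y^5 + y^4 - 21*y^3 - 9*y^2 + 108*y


(1) = (b - 1)*(b^2 + b) = b*(b - 1)*(b + 1)
(2) = (m - 5)*(m^4 - 11*m^3 + 41*m^2 - 61*m + 30) = (m - 5)*(m - 2)*(m^3 - 9*m^2 + 23*m - 15) = (m - 5)*(m - 3)*(m - 2)*(m^2 - 6*m + 5) = (m - 5)^2*(m - 3)*(m - 2)*(m - 1)
(3) = (p + 2)*(p^3 + 3*p^2) = p*(p + 2)*(p^2 + 3*p) = p*(p + 2)*(p + 3)*(p)
(4) = (x - 3)*(x + 4)
(5) = (y - 3)*(y^4 + 4*y^3 - 9*y^2 - 36*y) = (y - 3)*(y + 3)*(y^3 + y^2 - 12*y) = (y - 3)^2*(y + 3)*(y^2 + 4*y) = y*(y - 3)^2*(y + 3)*(y + 4)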